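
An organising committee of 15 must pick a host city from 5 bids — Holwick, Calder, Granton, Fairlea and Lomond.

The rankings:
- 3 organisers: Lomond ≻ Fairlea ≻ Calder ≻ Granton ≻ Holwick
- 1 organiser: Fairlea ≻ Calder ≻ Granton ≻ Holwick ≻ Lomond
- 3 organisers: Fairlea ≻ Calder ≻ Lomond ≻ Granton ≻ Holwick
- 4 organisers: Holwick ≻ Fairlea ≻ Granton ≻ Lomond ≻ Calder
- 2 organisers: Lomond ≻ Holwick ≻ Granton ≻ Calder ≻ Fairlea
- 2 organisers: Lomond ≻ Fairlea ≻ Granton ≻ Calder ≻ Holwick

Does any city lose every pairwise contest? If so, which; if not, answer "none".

Holwick

Head-to-head results (15 organisers):
Holwick vs Calder: Holwick preferred on 4+2 = 6 ballots; Calder wins 9–6.
Holwick vs Granton: 4+2 = 6 for Holwick, 9 for Granton — Granton by 9–6.
Holwick vs Fairlea: Fairlea, 9–6.
Holwick vs Lomond: Holwick is ranked higher on 1+4 = 5 ballots, Lomond on 10. Lomond wins 10–5.
Calder–Granton: Granton 8–7.
Calder vs Fairlea: 2 to 13, Fairlea.
Calder–Lomond: Lomond 11–4.
Granton–Fairlea: Fairlea 13–2.
Granton vs Lomond: Granton preferred on 1+4 = 5 ballots; Lomond wins 10–5.
Fairlea vs Lomond: Fairlea, 8–7.
Holwick is beaten in every head-to-head and is the Condorcet loser.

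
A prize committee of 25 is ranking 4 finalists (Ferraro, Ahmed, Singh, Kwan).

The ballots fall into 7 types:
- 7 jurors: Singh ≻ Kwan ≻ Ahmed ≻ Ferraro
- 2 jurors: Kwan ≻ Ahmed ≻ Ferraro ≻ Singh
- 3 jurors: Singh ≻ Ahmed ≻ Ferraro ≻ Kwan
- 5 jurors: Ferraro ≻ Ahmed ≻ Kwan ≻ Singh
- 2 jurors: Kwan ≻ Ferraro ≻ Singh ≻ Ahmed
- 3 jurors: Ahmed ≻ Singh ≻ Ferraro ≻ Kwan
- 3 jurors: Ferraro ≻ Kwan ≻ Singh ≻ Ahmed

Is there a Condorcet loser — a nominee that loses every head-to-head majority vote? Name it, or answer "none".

Pairwise majorities:
Ferraro vs Ahmed: Ferraro is ranked higher on 5+2+3 = 10 ballots, Ahmed on 15. Ahmed wins 15–10.
Ferraro–Singh: Singh 13–12.
Ferraro–Kwan: Ferraro 14–11.
Ahmed–Singh: Singh 15–10.
Ahmed vs Kwan: Ahmed preferred on 3+5+3 = 11 ballots; Kwan wins 14–11.
Singh vs Kwan: Singh is ranked higher on 7+3+3 = 13 ballots, Kwan on 12. Singh wins 13–12.
Each nominee has at least one pairwise win (Ferraro beats Kwan; Ahmed beats Ferraro; Singh beats Ferraro; Kwan beats Ahmed) — no Condorcet loser.

none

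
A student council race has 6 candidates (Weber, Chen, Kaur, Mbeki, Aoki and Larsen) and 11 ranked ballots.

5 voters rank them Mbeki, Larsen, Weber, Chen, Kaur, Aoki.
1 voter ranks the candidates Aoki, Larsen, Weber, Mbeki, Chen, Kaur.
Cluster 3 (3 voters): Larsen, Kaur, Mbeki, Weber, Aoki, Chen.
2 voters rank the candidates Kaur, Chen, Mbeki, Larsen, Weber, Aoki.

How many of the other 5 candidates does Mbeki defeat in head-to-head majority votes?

Mbeki against each rival (11 voters):
Mbeki vs Weber: Mbeki, 10–1.
Mbeki vs Chen: Mbeki wins 9–2.
Mbeki vs Kaur: Mbeki is ranked higher on 5+1 = 6 ballots, Kaur on 5. Mbeki wins 6–5.
Mbeki vs Aoki: Mbeki, 10–1.
Mbeki vs Larsen: Mbeki wins 7–4.
Mbeki beats Weber, Chen, Kaur, Aoki, Larsen — 5 pairwise wins.

5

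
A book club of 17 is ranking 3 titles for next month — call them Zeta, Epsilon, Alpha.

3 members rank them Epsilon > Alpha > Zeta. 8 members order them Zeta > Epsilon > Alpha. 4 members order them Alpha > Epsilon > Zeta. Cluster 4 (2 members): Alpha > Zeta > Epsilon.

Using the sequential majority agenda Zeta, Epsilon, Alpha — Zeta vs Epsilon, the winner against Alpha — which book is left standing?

Round 1: Zeta vs Epsilon — 10–7, Zeta advances.
Round 2: Zeta vs Alpha — 8–9, Alpha advances.
The agenda winner is Alpha.

Alpha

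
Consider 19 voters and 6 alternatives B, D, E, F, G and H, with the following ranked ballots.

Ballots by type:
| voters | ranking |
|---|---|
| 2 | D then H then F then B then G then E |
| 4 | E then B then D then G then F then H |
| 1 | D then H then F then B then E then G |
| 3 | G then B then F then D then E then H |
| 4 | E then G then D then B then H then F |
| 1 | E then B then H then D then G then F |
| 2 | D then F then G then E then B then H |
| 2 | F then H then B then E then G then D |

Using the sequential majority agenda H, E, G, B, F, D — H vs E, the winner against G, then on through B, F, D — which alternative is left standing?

D

Round 1: H vs E — 5–14, E advances.
Round 2: E vs G — 12–7, E advances.
Round 3: E vs B — 11–8, E advances.
Round 4: E vs F — 9–10, F advances.
Round 5: F vs D — 5–14, D advances.
D survives the agenda.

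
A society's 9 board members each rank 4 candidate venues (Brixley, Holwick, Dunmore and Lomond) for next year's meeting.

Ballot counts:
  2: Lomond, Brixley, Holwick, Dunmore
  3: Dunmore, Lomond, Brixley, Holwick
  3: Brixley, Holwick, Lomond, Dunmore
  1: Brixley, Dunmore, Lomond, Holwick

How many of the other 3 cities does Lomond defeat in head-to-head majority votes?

3

Lomond against each rival (9 organisers):
Lomond vs Brixley: Lomond is ranked higher on 2+3 = 5 ballots, Brixley on 4. Lomond wins 5–4.
Lomond vs Holwick: Lomond wins 6–3.
Lomond–Dunmore: Lomond 5–4.
Lomond beats Brixley, Holwick, Dunmore — 3 pairwise wins.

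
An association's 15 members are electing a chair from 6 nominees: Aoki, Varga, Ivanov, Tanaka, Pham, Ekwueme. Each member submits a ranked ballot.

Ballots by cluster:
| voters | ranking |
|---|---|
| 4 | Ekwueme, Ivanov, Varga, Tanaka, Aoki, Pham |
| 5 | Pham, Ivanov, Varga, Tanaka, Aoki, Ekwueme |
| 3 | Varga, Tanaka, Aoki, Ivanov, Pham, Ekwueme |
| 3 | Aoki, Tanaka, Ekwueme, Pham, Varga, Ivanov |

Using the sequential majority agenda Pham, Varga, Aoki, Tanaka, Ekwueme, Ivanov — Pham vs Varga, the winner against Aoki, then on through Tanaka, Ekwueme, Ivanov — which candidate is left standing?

Round 1: Pham vs Varga — 8–7, Pham advances.
Round 2: Pham vs Aoki — 5–10, Aoki advances.
Round 3: Aoki vs Tanaka — 3–12, Tanaka advances.
Round 4: Tanaka vs Ekwueme — 11–4, Tanaka advances.
Round 5: Tanaka vs Ivanov — 6–9, Ivanov advances.
The agenda winner is Ivanov.

Ivanov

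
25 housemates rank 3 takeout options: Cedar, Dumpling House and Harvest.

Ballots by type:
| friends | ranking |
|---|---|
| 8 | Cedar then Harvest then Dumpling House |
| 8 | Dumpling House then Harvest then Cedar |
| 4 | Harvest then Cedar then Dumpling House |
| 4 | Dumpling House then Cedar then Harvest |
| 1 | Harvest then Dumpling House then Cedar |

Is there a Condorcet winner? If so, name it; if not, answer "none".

Check each pair by majority over 25 ballots:
Cedar vs Dumpling House: Dumpling House wins 13–12.
Cedar vs Harvest: Cedar preferred on 8+4 = 12 ballots; Harvest wins 13–12.
Dumpling House vs Harvest: Harvest wins 13–12.
Harvest wins every pairwise contest, so Harvest is the Condorcet winner.

Harvest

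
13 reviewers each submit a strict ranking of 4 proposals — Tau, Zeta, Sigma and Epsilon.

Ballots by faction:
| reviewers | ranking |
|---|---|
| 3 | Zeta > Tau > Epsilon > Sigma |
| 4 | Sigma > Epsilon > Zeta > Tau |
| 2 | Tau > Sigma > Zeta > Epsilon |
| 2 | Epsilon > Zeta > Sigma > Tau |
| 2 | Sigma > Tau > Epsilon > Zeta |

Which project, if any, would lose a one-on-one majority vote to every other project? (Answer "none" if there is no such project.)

none

Pairwise majorities:
Tau vs Zeta: 4 to 9, Zeta.
Tau vs Sigma: 5 to 8, Sigma.
Tau vs Epsilon: 3+2+2 = 7 for Tau, 6 for Epsilon — Tau by 7–6.
Zeta vs Sigma: Sigma wins 8–5.
Zeta vs Epsilon: Epsilon wins 8–5.
Sigma vs Epsilon: Sigma preferred on 4+2+2 = 8 ballots; Sigma wins 8–5.
Every project wins at least one matchup (Tau beats Epsilon; Zeta beats Tau; Sigma beats Tau; Epsilon beats Zeta), so there is no Condorcet loser.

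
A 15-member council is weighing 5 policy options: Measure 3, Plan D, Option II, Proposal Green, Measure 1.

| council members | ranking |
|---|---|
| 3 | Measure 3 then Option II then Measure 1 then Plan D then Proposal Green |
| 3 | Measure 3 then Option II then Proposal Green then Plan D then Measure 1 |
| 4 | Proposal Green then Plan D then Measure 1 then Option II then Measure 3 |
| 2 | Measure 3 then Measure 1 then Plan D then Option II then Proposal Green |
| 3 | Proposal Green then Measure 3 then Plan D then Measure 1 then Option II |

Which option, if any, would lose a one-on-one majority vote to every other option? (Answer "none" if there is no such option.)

Pairwise majorities:
Measure 3 vs Plan D: 3+3+2+3 = 11 for Measure 3, 4 for Plan D — Measure 3 by 11–4.
Measure 3 vs Option II: Measure 3 wins 11–4.
Measure 3–Proposal Green: Measure 3 8–7.
Measure 3 vs Measure 1: Measure 3 preferred on 3+3+2+3 = 11 ballots; Measure 3 wins 11–4.
Plan D vs Option II: Plan D, 9–6.
Plan D vs Proposal Green: Plan D preferred on 3+2 = 5 ballots; Proposal Green wins 10–5.
Plan D vs Measure 1: Plan D, 10–5.
Option II vs Proposal Green: 8 to 7, Option II.
Option II vs Measure 1: Option II preferred on 3+3 = 6 ballots; Measure 1 wins 9–6.
Proposal Green vs Measure 1: Proposal Green wins 10–5.
Each option has at least one pairwise win (Measure 3 beats Plan D; Plan D beats Option II; Option II beats Proposal Green; Proposal Green beats Plan D; Measure 1 beats Option II) — no Condorcet loser.

none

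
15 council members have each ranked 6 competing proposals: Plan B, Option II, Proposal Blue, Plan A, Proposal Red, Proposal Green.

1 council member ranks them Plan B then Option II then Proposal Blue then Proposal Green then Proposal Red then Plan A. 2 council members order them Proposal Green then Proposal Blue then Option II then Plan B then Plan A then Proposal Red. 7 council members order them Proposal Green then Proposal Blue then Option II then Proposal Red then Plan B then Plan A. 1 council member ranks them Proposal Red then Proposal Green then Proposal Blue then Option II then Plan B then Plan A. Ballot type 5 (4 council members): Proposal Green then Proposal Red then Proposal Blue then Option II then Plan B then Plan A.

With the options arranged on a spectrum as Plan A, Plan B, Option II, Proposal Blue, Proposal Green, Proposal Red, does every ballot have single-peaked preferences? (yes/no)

Axis positions: Plan A=1, Plan B=2, Option II=3, Proposal Blue=4, Proposal Green=5, Proposal Red=6.
Ballot type 1 (peak Plan B at position 2): ranking walks positions 2-3-4-5-6-1, expanding outward from the peak — single-peaked.
Ballot type 2 (peak Proposal Green at position 5): ranking walks positions 5-4-3-2-1-6, expanding outward from the peak — single-peaked.
Ballot type 3 (peak Proposal Green at position 5): ranking walks positions 5-4-3-6-2-1, expanding outward from the peak — single-peaked.
Ballot type 4 (peak Proposal Red at position 6): ranking walks positions 6-5-4-3-2-1, expanding outward from the peak — single-peaked.
Ballot type 5 (peak Proposal Green at position 5): ranking walks positions 5-6-4-3-2-1, expanding outward from the peak — single-peaked.
Every ranking is single-peaked on this axis.

yes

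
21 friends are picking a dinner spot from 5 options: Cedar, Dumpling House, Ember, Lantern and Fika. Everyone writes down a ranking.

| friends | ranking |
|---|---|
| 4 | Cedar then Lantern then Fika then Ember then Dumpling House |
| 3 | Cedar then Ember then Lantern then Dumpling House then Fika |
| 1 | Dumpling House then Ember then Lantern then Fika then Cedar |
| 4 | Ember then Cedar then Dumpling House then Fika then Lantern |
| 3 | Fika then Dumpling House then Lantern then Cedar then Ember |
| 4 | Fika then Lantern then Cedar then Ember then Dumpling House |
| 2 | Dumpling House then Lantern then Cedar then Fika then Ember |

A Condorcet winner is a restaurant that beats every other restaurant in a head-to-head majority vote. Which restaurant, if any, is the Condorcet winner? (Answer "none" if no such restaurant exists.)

Check each pair by majority over 21 ballots:
Cedar–Dumpling House: Cedar 15–6.
Cedar–Ember: Cedar 16–5.
Cedar vs Lantern: Cedar wins 11–10.
Cedar vs Fika: Cedar wins 13–8.
Dumpling House vs Ember: Dumpling House is ranked higher on 1+3+2 = 6 ballots, Ember on 15. Ember wins 15–6.
Dumpling House vs Lantern: Dumpling House is ranked higher on 1+4+3+2 = 10 ballots, Lantern on 11. Lantern wins 11–10.
Dumpling House vs Fika: Fika, 11–10.
Ember vs Lantern: Ember is ranked higher on 3+1+4 = 8 ballots, Lantern on 13. Lantern wins 13–8.
Ember–Fika: Fika 13–8.
Lantern vs Fika: Fika wins 11–10.
Cedar beats each of Dumpling House, Ember, Lantern, Fika — Cedar is the Condorcet winner.

Cedar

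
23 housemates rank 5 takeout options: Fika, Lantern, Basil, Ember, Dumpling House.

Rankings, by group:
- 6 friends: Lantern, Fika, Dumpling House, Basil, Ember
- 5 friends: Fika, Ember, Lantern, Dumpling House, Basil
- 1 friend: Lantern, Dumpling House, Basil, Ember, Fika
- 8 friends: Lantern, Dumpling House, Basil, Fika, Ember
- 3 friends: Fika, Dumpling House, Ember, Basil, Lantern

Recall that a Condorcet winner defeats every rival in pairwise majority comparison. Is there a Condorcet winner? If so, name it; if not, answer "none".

Head-to-head results (23 friends):
Fika vs Lantern: Lantern, 15–8.
Fika vs Basil: Fika is ranked higher on 6+5+3 = 14 ballots, Basil on 9. Fika wins 14–9.
Fika vs Ember: Fika wins 22–1.
Fika–Dumpling House: Fika 14–9.
Lantern–Basil: Lantern 20–3.
Lantern vs Ember: Lantern, 15–8.
Lantern–Dumpling House: Lantern 20–3.
Basil vs Ember: Basil, 15–8.
Basil vs Dumpling House: Dumpling House, 23–0.
Ember vs Dumpling House: Dumpling House wins 18–5.
Lantern wins every pairwise contest, so Lantern is the Condorcet winner.

Lantern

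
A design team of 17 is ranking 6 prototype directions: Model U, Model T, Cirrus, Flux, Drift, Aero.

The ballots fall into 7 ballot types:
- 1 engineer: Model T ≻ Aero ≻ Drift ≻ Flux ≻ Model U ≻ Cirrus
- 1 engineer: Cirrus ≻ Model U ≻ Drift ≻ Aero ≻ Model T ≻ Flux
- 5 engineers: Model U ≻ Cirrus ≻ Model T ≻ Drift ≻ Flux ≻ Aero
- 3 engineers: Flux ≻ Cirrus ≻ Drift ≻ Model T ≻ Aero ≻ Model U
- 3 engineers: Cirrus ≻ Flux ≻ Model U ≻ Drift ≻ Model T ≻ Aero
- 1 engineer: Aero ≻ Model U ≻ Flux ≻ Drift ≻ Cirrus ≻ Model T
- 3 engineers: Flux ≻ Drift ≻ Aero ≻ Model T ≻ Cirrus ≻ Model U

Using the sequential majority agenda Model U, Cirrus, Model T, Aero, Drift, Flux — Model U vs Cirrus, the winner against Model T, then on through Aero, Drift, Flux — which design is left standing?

Round 1: Model U vs Cirrus — 7–10, Cirrus advances.
Round 2: Cirrus vs Model T — 13–4, Cirrus advances.
Round 3: Cirrus vs Aero — 12–5, Cirrus advances.
Round 4: Cirrus vs Drift — 12–5, Cirrus advances.
Round 5: Cirrus vs Flux — 9–8, Cirrus advances.
The agenda winner is Cirrus.

Cirrus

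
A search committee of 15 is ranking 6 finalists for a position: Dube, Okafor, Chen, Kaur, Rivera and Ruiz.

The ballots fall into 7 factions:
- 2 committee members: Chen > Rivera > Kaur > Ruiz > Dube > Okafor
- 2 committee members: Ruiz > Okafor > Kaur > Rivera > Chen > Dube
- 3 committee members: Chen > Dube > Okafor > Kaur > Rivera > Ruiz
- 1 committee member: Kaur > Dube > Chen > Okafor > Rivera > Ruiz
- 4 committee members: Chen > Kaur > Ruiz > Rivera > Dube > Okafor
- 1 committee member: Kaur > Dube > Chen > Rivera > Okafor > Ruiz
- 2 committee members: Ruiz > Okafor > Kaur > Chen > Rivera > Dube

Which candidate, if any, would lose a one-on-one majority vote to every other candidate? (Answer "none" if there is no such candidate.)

none

Pairwise majorities:
Dube–Okafor: Dube 11–4.
Dube–Chen: Chen 13–2.
Dube–Kaur: Kaur 12–3.
Dube vs Rivera: Rivera, 10–5.
Dube vs Ruiz: Ruiz, 10–5.
Okafor vs Chen: Okafor is ranked higher on 2+2 = 4 ballots, Chen on 11. Chen wins 11–4.
Okafor vs Kaur: Kaur wins 8–7.
Okafor vs Rivera: Okafor wins 8–7.
Okafor vs Ruiz: Ruiz wins 10–5.
Chen–Kaur: Chen 9–6.
Chen vs Rivera: Chen is ranked higher on 2+3+1+4+1+2 = 13 ballots, Rivera on 2. Chen wins 13–2.
Chen vs Ruiz: Chen preferred on 2+3+1+4+1 = 11 ballots; Chen wins 11–4.
Kaur vs Rivera: 13 to 2, Kaur.
Kaur–Ruiz: Kaur 11–4.
Rivera vs Ruiz: Rivera is ranked higher on 2+3+1+1 = 7 ballots, Ruiz on 8. Ruiz wins 8–7.
Each candidate has at least one pairwise win (Dube beats Okafor; Okafor beats Rivera; Chen beats Dube; Kaur beats Dube; Rivera beats Dube; Ruiz beats Dube) — no Condorcet loser.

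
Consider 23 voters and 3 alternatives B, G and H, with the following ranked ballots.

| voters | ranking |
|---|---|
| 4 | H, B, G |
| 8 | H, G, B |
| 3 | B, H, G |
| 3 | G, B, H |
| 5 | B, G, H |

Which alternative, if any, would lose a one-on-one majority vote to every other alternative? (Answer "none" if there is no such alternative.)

Head-to-head results (23 voters):
B vs G: B, 12–11.
B vs H: B preferred on 3+3+5 = 11 ballots; H wins 12–11.
G vs H: 3+5 = 8 for G, 15 for H — H by 15–8.
G loses to every other alternative — it is the Condorcet loser.

G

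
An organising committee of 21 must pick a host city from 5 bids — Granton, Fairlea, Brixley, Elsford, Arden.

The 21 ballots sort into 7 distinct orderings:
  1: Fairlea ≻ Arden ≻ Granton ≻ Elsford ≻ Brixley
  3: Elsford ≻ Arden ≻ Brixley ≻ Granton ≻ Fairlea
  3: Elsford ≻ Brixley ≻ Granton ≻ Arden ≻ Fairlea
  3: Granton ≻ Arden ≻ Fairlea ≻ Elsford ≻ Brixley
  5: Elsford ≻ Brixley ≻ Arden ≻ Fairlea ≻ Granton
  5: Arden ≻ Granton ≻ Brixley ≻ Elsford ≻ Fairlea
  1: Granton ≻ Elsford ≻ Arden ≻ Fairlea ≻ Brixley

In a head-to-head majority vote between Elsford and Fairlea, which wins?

Elsford

Ballots ranking Elsford above Fairlea: 3 + 3 + 5 + 5 + 1 = 17.
Ballots ranking Fairlea above Elsford: 21 − 17 = 4.
Elsford wins the head-to-head 17–4.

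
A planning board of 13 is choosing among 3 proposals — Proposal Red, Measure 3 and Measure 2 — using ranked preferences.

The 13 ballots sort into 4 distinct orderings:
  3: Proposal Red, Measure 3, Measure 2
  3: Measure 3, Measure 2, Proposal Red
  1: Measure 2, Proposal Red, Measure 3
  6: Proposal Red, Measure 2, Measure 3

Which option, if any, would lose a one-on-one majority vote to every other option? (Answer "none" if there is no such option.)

Head-to-head results (13 council members):
Proposal Red vs Measure 3: Proposal Red preferred on 3+1+6 = 10 ballots; Proposal Red wins 10–3.
Proposal Red vs Measure 2: Proposal Red wins 9–4.
Measure 3 vs Measure 2: Measure 3 is ranked higher on 3+3 = 6 ballots, Measure 2 on 7. Measure 2 wins 7–6.
Only Measure 3 has no wins; Measure 3 is the Condorcet loser.

Measure 3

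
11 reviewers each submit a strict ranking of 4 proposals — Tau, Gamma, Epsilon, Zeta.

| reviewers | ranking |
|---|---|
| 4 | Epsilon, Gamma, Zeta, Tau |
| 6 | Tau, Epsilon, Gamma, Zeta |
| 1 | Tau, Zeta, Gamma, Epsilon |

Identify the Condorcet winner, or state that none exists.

Pairwise majorities:
Tau vs Gamma: Tau preferred on 6+1 = 7 ballots; Tau wins 7–4.
Tau vs Epsilon: Tau preferred on 6+1 = 7 ballots; Tau wins 7–4.
Tau vs Zeta: 7 to 4, Tau.
Gamma vs Epsilon: 1 to 10, Epsilon.
Gamma vs Zeta: Gamma is ranked higher on 4+6 = 10 ballots, Zeta on 1. Gamma wins 10–1.
Epsilon vs Zeta: 10 to 1, Epsilon.
Only Tau has no losses; Tau is the Condorcet winner.

Tau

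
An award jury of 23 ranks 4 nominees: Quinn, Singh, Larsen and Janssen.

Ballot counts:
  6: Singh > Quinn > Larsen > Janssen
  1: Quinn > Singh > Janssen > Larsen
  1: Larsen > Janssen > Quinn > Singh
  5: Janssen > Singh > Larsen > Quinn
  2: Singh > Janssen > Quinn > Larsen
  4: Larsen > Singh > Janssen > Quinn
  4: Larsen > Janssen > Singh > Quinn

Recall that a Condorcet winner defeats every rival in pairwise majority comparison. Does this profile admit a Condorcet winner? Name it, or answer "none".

Singh

Head-to-head results (23 jurors):
Quinn–Singh: Singh 21–2.
Quinn vs Larsen: Quinn preferred on 6+1+2 = 9 ballots; Larsen wins 14–9.
Quinn vs Janssen: Quinn is ranked higher on 6+1 = 7 ballots, Janssen on 16. Janssen wins 16–7.
Singh vs Larsen: Singh preferred on 6+1+5+2 = 14 ballots; Singh wins 14–9.
Singh vs Janssen: Singh, 13–10.
Larsen vs Janssen: Larsen, 15–8.
Only Singh has no losses; Singh is the Condorcet winner.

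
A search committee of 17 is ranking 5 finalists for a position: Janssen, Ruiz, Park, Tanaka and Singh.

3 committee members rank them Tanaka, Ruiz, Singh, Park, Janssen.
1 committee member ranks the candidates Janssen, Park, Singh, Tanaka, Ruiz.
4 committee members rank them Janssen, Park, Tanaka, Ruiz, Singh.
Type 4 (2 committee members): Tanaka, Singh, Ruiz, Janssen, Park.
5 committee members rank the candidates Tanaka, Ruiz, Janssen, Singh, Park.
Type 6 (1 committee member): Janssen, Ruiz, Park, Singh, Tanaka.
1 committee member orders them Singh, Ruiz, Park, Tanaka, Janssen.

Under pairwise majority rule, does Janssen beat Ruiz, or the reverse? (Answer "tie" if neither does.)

Ruiz

Ballots ranking Janssen above Ruiz: 1 + 4 + 1 = 6.
Ballots ranking Ruiz above Janssen: 17 − 6 = 11.
Ruiz wins the head-to-head 11–6.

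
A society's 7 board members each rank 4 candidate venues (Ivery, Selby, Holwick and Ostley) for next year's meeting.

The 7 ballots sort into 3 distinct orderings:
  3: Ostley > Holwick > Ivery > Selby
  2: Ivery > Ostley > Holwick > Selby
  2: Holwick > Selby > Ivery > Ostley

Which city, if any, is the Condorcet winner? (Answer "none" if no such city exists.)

none

Check each pair by majority over 7 ballots:
Ivery vs Selby: Ivery preferred on 3+2 = 5 ballots; Ivery wins 5–2.
Ivery vs Holwick: 2 for Ivery, 5 for Holwick — Holwick by 5–2.
Ivery vs Ostley: 2+2 = 4 for Ivery, 3 for Ostley — Ivery by 4–3.
Selby vs Holwick: 0 to 7, Holwick.
Selby vs Ostley: 2 for Selby, 5 for Ostley — Ostley by 5–2.
Holwick vs Ostley: Holwick is ranked higher on 2 ballots, Ostley on 5. Ostley wins 5–2.
No city is unbeaten: Ivery loses to Holwick; Selby loses to Ivery; Holwick loses to Ostley; Ostley loses to Ivery. In particular Ivery beats Ostley beats Holwick beats Ivery is a majority cycle — no Condorcet winner exists.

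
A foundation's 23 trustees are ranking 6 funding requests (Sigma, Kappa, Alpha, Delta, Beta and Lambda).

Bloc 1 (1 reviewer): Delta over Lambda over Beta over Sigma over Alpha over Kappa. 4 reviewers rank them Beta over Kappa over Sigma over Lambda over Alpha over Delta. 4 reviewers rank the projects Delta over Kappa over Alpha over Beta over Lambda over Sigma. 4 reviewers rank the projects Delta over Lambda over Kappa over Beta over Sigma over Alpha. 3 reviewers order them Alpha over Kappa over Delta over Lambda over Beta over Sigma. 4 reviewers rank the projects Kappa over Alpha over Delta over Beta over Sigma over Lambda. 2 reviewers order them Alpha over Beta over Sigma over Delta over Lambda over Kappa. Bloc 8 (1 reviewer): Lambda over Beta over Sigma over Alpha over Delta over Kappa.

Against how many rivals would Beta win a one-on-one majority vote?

Beta against each rival (23 reviewers):
Beta vs Sigma: Beta preferred on 23 ballots; Beta wins 23–0.
Beta vs Kappa: Kappa, 15–8.
Beta vs Alpha: Alpha wins 13–10.
Beta vs Delta: Beta preferred on 4+2+1 = 7 ballots; Delta wins 16–7.
Beta vs Lambda: Beta preferred on 4+4+4+2 = 14 ballots; Beta wins 14–9.
Beta beats Sigma, Lambda; loses to Kappa, Alpha, Delta — 2 pairwise wins.

2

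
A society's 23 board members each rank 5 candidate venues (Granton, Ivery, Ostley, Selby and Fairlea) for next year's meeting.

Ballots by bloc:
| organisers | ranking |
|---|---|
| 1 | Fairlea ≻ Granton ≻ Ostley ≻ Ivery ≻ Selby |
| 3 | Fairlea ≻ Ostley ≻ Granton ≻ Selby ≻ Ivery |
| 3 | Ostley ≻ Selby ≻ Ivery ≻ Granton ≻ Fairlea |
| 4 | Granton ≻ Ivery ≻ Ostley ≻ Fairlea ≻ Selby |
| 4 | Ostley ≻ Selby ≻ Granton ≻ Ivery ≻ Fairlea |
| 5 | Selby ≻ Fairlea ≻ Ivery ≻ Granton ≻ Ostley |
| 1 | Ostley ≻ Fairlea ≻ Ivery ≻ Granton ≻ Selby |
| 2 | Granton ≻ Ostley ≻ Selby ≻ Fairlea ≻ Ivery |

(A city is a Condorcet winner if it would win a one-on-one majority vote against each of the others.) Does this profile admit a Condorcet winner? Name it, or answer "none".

Head-to-head results (23 organisers):
Granton vs Ivery: Granton preferred on 1+3+4+4+2 = 14 ballots; Granton wins 14–9.
Granton vs Ostley: 12 to 11, Granton.
Granton vs Selby: Granton is ranked higher on 1+3+4+1+2 = 11 ballots, Selby on 12. Selby wins 12–11.
Granton vs Fairlea: Granton is ranked higher on 3+4+4+2 = 13 ballots, Fairlea on 10. Granton wins 13–10.
Ivery vs Ostley: 9 to 14, Ostley.
Ivery vs Selby: 1+4+1 = 6 for Ivery, 17 for Selby — Selby by 17–6.
Ivery vs Fairlea: 3+4+4 = 11 for Ivery, 12 for Fairlea — Fairlea by 12–11.
Ostley vs Selby: Ostley preferred on 18 ballots; Ostley wins 18–5.
Ostley vs Fairlea: Ostley preferred on 3+4+4+1+2 = 14 ballots; Ostley wins 14–9.
Selby vs Fairlea: Selby preferred on 3+4+5+2 = 14 ballots; Selby wins 14–9.
Every city loses at least once (Granton loses to Selby; Ivery loses to Granton; Ostley loses to Granton; Selby loses to Ostley; Fairlea loses to Granton). The majority relation contains the cycle Granton → Ostley → Selby → Granton, so there is no Condorcet winner.

none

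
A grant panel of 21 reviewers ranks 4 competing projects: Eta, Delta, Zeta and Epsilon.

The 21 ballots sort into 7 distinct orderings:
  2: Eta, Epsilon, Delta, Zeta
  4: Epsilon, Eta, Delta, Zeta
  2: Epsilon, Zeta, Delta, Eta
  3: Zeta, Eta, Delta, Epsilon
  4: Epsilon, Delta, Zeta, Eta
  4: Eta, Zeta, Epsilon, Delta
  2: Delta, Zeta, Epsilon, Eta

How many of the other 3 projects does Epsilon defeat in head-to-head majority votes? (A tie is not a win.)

3

Epsilon against each rival (21 reviewers):
Epsilon vs Eta: Epsilon, 12–9.
Epsilon vs Delta: Epsilon wins 16–5.
Epsilon vs Zeta: Epsilon is ranked higher on 2+4+2+4 = 12 ballots, Zeta on 9. Epsilon wins 12–9.
Epsilon beats Eta, Delta, Zeta — 3 pairwise wins.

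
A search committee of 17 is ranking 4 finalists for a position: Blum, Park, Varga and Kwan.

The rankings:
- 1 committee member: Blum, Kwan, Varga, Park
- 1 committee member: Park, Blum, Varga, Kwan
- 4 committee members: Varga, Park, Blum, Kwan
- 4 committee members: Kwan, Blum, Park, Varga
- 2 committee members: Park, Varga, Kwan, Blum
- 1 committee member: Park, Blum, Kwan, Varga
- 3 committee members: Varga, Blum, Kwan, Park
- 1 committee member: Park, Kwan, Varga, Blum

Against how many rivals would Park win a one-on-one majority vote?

3

Park against each rival (17 committee members):
Park vs Blum: 9 to 8, Park.
Park vs Varga: Park wins 9–8.
Park vs Kwan: 1+4+2+1+1 = 9 for Park, 8 for Kwan — Park by 9–8.
Park beats Blum, Varga, Kwan — 3 pairwise wins.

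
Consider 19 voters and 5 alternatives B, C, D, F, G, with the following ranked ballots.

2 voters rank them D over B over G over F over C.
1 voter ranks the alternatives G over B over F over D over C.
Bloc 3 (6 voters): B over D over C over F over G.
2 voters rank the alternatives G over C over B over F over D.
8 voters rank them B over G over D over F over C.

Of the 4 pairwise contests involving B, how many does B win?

4

B against each rival (19 voters):
B–C: B 17–2.
B–D: B 17–2.
B vs F: 19 to 0, B.
B vs G: 16 to 3, B.
B beats C, D, F, G — 4 pairwise wins.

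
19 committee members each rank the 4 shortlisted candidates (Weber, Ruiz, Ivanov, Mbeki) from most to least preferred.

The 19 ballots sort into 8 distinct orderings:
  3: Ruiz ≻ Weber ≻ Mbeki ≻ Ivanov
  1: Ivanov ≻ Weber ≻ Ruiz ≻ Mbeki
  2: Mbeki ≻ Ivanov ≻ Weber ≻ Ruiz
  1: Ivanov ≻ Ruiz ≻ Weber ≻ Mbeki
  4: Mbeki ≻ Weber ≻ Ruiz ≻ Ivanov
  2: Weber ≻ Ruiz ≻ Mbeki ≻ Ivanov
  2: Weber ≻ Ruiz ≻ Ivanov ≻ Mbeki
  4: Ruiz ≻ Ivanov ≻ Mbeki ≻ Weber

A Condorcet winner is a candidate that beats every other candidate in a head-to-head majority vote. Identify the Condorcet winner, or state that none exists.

Check each pair by majority over 19 ballots:
Weber vs Ruiz: 1+2+4+2+2 = 11 for Weber, 8 for Ruiz — Weber by 11–8.
Weber vs Ivanov: Weber, 11–8.
Weber vs Mbeki: 3+1+1+2+2 = 9 for Weber, 10 for Mbeki — Mbeki by 10–9.
Ruiz vs Ivanov: Ruiz is ranked higher on 3+4+2+2+4 = 15 ballots, Ivanov on 4. Ruiz wins 15–4.
Ruiz vs Mbeki: Ruiz, 13–6.
Ivanov–Mbeki: Mbeki 11–8.
Every candidate loses at least once (Weber loses to Mbeki; Ruiz loses to Weber; Ivanov loses to Weber; Mbeki loses to Ruiz). The majority relation contains the cycle Weber → Ruiz → Mbeki → Weber, so there is no Condorcet winner.

none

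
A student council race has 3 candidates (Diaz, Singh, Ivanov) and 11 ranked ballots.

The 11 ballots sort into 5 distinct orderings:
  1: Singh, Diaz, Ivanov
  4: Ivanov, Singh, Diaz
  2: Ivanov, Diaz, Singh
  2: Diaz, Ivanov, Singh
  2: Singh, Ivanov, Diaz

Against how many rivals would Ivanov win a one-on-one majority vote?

2

Ivanov against each rival (11 voters):
Ivanov–Diaz: Ivanov 8–3.
Ivanov vs Singh: Ivanov preferred on 4+2+2 = 8 ballots; Ivanov wins 8–3.
Ivanov beats Diaz, Singh — 2 pairwise wins.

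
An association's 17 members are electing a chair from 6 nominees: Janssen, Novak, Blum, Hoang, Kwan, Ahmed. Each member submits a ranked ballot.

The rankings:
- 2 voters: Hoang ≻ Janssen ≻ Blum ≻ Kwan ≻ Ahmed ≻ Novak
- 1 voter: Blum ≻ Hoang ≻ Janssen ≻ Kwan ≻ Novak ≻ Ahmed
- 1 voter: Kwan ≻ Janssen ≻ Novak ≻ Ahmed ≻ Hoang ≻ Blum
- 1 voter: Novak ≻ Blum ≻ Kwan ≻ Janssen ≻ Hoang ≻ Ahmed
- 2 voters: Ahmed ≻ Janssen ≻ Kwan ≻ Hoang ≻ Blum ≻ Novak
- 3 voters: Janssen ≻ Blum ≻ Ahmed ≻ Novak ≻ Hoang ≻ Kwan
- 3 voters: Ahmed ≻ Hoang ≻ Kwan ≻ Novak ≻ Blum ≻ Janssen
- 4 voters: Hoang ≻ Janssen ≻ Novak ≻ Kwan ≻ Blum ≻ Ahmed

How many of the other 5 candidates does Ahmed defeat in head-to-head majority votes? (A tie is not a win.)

Ahmed against each rival (17 voters):
Ahmed vs Janssen: Ahmed preferred on 2+3 = 5 ballots; Janssen wins 12–5.
Ahmed vs Novak: Ahmed wins 10–7.
Ahmed vs Blum: Blum wins 11–6.
Ahmed vs Hoang: Ahmed, 9–8.
Ahmed vs Kwan: Kwan wins 9–8.
Ahmed beats Novak, Hoang; loses to Janssen, Blum, Kwan — 2 pairwise wins.

2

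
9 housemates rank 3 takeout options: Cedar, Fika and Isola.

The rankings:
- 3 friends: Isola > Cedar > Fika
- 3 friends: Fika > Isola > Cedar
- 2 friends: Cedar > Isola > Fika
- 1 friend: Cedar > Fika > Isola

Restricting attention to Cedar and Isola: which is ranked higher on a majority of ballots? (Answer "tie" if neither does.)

Isola

Ballots ranking Cedar above Isola: 2 + 1 = 3.
Ballots ranking Isola above Cedar: 9 − 3 = 6.
Isola wins the head-to-head 6–3.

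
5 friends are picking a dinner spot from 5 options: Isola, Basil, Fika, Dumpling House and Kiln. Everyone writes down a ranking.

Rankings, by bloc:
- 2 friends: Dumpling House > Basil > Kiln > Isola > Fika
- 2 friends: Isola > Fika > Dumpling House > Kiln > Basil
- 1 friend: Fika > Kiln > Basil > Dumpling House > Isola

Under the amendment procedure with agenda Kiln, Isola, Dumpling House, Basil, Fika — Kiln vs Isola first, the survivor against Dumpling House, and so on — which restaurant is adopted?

Fika

Round 1: Kiln vs Isola — 3–2, Kiln advances.
Round 2: Kiln vs Dumpling House — 1–4, Dumpling House advances.
Round 3: Dumpling House vs Basil — 4–1, Dumpling House advances.
Round 4: Dumpling House vs Fika — 2–3, Fika advances.
Fika survives the agenda.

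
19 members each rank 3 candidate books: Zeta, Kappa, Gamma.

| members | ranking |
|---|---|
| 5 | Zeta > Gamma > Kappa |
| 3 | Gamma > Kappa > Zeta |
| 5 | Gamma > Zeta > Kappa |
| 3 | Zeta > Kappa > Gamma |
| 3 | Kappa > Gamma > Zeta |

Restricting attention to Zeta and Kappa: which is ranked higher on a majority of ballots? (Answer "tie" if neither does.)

Zeta

Ballots ranking Zeta above Kappa: 5 + 5 + 3 = 13.
Ballots ranking Kappa above Zeta: 19 − 13 = 6.
Zeta wins the head-to-head 13–6.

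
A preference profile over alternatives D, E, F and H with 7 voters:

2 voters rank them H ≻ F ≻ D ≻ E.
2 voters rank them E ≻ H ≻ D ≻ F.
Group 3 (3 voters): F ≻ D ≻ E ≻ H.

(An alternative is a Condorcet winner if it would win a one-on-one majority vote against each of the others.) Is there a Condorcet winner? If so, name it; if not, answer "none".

none

Check each pair by majority over 7 ballots:
D vs E: D wins 5–2.
D vs F: 2 to 5, F.
D–H: H 4–3.
E vs F: E is ranked higher on 2 ballots, F on 5. F wins 5–2.
E vs H: 2+3 = 5 for E, 2 for H — E by 5–2.
F vs H: 3 for F, 4 for H — H by 4–3.
Every alternative loses at least once (D loses to F; E loses to D; F loses to H; H loses to E). The majority relation contains the cycle D → E → H → D, so there is no Condorcet winner.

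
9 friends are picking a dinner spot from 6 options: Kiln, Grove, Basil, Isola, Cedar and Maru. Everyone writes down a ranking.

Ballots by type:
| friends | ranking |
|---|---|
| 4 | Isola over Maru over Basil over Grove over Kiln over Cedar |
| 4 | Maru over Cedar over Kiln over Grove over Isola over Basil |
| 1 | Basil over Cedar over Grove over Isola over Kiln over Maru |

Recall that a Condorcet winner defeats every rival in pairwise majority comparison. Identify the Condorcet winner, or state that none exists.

none

Pairwise majorities:
Kiln vs Grove: Grove, 5–4.
Kiln vs Basil: Basil, 5–4.
Kiln–Isola: Isola 5–4.
Kiln vs Cedar: Cedar wins 5–4.
Kiln vs Maru: Maru wins 8–1.
Grove vs Basil: Basil wins 5–4.
Grove–Isola: Grove 5–4.
Grove–Cedar: Cedar 5–4.
Grove vs Maru: Maru, 8–1.
Basil vs Isola: Isola wins 8–1.
Basil–Cedar: Basil 5–4.
Basil vs Maru: Maru, 8–1.
Isola vs Cedar: Cedar, 5–4.
Isola–Maru: Isola 5–4.
Cedar–Maru: Maru 8–1.
Each restaurant drops at least one matchup (Kiln loses to Grove; Grove loses to Basil; Basil loses to Isola; Isola loses to Grove; Cedar loses to Basil; Maru loses to Isola); the cycle Grove → Isola → Basil → Grove rules out a Condorcet winner.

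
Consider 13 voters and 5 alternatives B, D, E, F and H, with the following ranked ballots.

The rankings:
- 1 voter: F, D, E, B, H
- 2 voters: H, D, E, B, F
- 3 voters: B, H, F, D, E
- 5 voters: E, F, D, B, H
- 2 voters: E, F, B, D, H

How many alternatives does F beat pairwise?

F against each rival (13 voters):
F vs B: F wins 8–5.
F vs D: F is ranked higher on 1+3+5+2 = 11 ballots, D on 2. F wins 11–2.
F vs E: E, 9–4.
F vs H: 1+5+2 = 8 for F, 5 for H — F by 8–5.
F beats B, D, H; loses to E — 3 pairwise wins.

3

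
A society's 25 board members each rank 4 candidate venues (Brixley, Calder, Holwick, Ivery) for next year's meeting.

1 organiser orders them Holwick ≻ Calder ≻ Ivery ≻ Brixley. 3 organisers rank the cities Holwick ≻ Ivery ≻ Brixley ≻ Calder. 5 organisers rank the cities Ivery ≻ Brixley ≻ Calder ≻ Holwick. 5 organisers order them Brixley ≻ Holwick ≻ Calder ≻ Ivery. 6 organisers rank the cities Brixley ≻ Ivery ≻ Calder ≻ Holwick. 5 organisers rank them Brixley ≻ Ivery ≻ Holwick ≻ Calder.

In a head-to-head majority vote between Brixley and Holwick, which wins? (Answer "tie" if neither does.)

Brixley

Ballots ranking Brixley above Holwick: 5 + 5 + 6 + 5 = 21.
Ballots ranking Holwick above Brixley: 25 − 21 = 4.
Brixley wins the head-to-head 21–4.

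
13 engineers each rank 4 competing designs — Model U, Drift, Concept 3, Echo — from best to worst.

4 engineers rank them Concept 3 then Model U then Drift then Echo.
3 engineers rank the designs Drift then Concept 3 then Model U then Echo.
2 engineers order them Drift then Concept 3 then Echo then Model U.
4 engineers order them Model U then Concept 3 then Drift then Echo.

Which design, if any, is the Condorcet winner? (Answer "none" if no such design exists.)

Concept 3

Check each pair by majority over 13 ballots:
Model U vs Drift: Model U is ranked higher on 4+4 = 8 ballots, Drift on 5. Model U wins 8–5.
Model U vs Concept 3: Model U is ranked higher on 4 ballots, Concept 3 on 9. Concept 3 wins 9–4.
Model U vs Echo: Model U is ranked higher on 4+3+4 = 11 ballots, Echo on 2. Model U wins 11–2.
Drift vs Concept 3: 5 to 8, Concept 3.
Drift vs Echo: Drift is ranked higher on 4+3+2+4 = 13 ballots, Echo on 0. Drift wins 13–0.
Concept 3 vs Echo: 4+3+2+4 = 13 for Concept 3, 0 for Echo — Concept 3 by 13–0.
Concept 3 wins every pairwise contest, so Concept 3 is the Condorcet winner.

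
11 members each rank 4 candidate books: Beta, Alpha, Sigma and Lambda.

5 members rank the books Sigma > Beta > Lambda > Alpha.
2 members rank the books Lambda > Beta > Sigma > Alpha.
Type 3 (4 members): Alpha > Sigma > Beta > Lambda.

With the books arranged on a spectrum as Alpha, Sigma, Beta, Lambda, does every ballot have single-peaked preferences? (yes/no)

Axis positions: Alpha=1, Sigma=2, Beta=3, Lambda=4.
Type 1 (peak Sigma at position 2): ranking walks positions 2-3-4-1, expanding outward from the peak — single-peaked.
Type 2 (peak Lambda at position 4): ranking walks positions 4-3-2-1, expanding outward from the peak — single-peaked.
Type 3 (peak Alpha at position 1): ranking walks positions 1-2-3-4, expanding outward from the peak — single-peaked.
Every ranking is single-peaked on this axis.

yes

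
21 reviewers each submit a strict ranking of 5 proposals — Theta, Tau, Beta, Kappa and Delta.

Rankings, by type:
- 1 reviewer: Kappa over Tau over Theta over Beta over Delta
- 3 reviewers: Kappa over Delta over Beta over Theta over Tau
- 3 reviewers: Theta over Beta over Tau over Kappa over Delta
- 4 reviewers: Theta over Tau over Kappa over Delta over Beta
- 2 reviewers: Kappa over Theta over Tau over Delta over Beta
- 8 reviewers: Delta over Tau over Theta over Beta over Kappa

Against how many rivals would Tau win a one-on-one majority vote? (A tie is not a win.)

2

Tau against each rival (21 reviewers):
Tau vs Theta: Tau is ranked higher on 1+8 = 9 ballots, Theta on 12. Theta wins 12–9.
Tau vs Beta: 15 to 6, Tau.
Tau vs Kappa: 15 to 6, Tau.
Tau vs Delta: 1+3+4+2 = 10 for Tau, 11 for Delta — Delta by 11–10.
Tau beats Beta, Kappa; loses to Theta, Delta — 2 pairwise wins.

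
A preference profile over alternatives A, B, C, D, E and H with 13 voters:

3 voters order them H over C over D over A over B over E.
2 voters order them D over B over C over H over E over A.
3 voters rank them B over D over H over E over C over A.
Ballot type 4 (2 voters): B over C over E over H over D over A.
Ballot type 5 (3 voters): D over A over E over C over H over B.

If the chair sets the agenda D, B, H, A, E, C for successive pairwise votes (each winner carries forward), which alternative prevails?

Round 1: D vs B — 8–5, D advances.
Round 2: D vs H — 8–5, D advances.
Round 3: D vs A — 13–0, D advances.
Round 4: D vs E — 11–2, D advances.
Round 5: D vs C — 8–5, D advances.
D survives the agenda.

D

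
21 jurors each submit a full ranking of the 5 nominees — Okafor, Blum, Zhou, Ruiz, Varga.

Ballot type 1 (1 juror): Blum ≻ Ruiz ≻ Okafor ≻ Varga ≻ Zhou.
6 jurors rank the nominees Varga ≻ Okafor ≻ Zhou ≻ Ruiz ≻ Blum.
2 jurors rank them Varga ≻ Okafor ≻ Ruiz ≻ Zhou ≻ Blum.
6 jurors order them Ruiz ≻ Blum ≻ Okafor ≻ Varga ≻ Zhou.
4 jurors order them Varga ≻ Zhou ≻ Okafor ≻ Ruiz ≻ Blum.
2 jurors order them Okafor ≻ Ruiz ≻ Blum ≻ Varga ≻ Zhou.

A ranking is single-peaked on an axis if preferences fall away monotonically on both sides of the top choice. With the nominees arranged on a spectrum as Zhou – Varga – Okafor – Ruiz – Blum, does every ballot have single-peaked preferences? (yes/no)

Axis positions: Zhou=1, Varga=2, Okafor=3, Ruiz=4, Blum=5.
Ballot type 1 (peak Blum at position 5): ranking walks positions 5-4-3-2-1, expanding outward from the peak — single-peaked.
Ballot type 2 (peak Varga at position 2): ranking walks positions 2-3-1-4-5, expanding outward from the peak — single-peaked.
Ballot type 3 (peak Varga at position 2): ranking walks positions 2-3-4-1-5, expanding outward from the peak — single-peaked.
Ballot type 4 (peak Ruiz at position 4): ranking walks positions 4-5-3-2-1, expanding outward from the peak — single-peaked.
Ballot type 5 (peak Varga at position 2): ranking walks positions 2-1-3-4-5, expanding outward from the peak — single-peaked.
Ballot type 6 (peak Okafor at position 3): ranking walks positions 3-4-5-2-1, expanding outward from the peak — single-peaked.
Every ranking is single-peaked on this axis.

yes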